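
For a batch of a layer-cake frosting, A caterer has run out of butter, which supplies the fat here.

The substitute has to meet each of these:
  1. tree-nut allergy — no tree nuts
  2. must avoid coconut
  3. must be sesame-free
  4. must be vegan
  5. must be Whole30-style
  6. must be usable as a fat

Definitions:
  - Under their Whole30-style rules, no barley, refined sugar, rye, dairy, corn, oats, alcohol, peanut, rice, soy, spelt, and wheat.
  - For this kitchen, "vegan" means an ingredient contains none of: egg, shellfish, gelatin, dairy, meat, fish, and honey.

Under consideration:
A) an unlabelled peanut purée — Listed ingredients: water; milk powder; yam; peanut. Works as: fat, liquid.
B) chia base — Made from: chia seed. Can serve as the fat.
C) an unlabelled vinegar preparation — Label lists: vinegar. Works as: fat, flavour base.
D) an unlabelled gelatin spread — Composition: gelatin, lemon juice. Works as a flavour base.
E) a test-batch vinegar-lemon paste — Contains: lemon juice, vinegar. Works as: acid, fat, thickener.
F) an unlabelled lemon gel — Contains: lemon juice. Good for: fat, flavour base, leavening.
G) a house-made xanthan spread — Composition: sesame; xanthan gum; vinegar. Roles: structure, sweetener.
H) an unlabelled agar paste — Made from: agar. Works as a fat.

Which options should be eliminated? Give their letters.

A: has milk powder, so not Whole30-style; has milk powder, so not vegan — out
B: all constraints satisfied — OK
C: Whole30-style, no coconut — keep
D: not usable as a fat; has gelatin, so not vegan — reject
E: no coconut, vegan — valid
F: Whole30-style, no coconut — keep
G: not usable as a fat; has sesame, so not sesame-free — reject
H: works as a fat, no coconut, no sesame — OK

A, D, G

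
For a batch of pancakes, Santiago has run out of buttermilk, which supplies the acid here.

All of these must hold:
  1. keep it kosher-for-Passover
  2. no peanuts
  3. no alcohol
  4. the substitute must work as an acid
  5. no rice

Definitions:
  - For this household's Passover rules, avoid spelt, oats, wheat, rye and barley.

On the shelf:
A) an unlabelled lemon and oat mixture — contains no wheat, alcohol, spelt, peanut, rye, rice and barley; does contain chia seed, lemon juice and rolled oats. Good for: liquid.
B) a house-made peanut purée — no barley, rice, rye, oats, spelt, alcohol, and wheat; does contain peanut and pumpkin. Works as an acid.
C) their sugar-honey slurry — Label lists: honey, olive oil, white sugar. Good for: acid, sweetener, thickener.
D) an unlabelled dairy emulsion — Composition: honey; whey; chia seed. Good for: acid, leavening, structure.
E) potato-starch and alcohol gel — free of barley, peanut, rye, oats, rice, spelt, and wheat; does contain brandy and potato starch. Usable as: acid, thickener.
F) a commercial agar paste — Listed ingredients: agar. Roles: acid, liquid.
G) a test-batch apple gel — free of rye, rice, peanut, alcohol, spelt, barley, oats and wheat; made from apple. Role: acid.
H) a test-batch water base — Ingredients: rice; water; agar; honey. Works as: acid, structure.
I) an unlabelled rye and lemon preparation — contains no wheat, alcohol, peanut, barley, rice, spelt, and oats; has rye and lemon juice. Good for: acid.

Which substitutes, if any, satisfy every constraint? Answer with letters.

C, D, F, G

A: not usable as an acid; has rolled oats, so not kosher-for-Passover — out
B: has peanut, so not peanut-free — out
C: works as an acid, kosher-for-Passover, no peanut — OK
D: no peanut, no alcohol — OK
E: has brandy, so not alcohol-free — out
F: only agar; none excluded — keep
G: works as an acid, no alcohol, no rice — valid
H: has rice, so not rice-free — out
I: has rye, so not kosher-for-Passover — no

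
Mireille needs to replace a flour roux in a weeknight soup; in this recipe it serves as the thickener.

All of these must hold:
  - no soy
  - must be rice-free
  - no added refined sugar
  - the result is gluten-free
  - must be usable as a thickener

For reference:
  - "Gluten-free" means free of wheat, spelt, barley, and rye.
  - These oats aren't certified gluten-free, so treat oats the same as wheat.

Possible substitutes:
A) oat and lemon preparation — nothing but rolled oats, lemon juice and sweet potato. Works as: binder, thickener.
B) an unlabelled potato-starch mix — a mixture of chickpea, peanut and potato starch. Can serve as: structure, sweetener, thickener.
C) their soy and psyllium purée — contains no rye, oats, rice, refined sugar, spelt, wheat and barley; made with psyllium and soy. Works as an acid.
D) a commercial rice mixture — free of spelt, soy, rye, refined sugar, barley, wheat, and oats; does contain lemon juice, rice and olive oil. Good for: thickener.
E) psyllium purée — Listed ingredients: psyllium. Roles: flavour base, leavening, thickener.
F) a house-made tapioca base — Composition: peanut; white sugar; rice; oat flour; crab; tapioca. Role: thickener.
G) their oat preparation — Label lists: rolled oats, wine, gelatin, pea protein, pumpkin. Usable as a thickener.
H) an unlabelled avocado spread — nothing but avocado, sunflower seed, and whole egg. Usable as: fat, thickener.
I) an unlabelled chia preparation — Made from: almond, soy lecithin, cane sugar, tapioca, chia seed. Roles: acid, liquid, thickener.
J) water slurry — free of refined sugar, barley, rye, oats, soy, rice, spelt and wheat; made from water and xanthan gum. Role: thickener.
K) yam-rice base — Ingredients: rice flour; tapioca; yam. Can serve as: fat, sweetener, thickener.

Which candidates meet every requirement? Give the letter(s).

B, E, H, J

A: has rolled oats, so not gluten-free — reject
B: works as a thickener, no refined sugar, no rice — valid
C: not usable as a thickener; has soy, so not soy-free — out
D: has rice, so not rice-free — out
E: gluten-free, no soy — keep
F: has oat flour, so not gluten-free; has rice, so not rice-free (and 1 more) — reject
G: has rolled oats, so not gluten-free — out
H: only whole egg, sunflower seed and avocado; none excluded — keep
I: has soy lecithin, so not soy-free; has cane sugar, so not no-added-sugar — reject
J: gluten-free, no refined sugar — valid
K: has rice flour, so not rice-free — reject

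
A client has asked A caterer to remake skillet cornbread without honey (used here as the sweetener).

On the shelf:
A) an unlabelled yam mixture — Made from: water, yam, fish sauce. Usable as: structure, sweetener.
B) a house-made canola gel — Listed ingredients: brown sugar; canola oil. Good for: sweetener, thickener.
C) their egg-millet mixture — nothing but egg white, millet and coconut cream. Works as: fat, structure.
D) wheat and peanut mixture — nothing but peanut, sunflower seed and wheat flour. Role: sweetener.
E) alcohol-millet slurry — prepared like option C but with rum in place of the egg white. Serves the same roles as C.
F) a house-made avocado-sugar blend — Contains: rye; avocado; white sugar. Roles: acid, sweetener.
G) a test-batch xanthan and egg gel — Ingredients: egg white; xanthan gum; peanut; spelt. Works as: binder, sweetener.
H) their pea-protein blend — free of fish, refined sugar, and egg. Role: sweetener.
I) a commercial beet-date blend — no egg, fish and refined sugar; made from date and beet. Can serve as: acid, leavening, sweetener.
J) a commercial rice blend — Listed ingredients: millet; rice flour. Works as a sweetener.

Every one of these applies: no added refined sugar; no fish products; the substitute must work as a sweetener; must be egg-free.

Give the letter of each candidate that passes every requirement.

A: has fish sauce, so not fish-free — reject
B: has brown sugar, so not no-added-sugar — no
C: not usable as a sweetener; has egg white, so not egg-free — no
D: works as a sweetener, no egg, no fish — OK
E: not usable as a sweetener — reject
F: has white sugar, so not no-added-sugar — out
G: has egg white, so not egg-free — out
H: works as a sweetener, no fish, no refined sugar — OK
I: works as a sweetener, no egg, no fish — keep
J: no refined sugar, no egg — valid

D, H, I, J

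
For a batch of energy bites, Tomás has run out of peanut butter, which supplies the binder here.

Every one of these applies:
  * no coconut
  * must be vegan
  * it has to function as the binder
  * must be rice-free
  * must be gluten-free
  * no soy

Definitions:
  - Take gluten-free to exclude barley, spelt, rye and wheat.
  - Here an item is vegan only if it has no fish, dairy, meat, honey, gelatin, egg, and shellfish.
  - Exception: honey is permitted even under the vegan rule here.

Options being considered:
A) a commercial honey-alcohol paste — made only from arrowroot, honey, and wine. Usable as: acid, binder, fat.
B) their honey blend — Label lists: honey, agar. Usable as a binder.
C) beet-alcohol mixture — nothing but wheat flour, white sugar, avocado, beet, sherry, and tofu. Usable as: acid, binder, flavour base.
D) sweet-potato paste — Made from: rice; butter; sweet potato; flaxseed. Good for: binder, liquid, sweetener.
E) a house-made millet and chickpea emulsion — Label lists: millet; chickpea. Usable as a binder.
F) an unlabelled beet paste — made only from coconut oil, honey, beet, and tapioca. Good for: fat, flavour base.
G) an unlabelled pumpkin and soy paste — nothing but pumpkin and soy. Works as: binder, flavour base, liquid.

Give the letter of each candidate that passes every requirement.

A, B, E

A: honey is permitted under the vegan carve-out; nothing else excluded — valid
B: honey is permitted under the vegan carve-out; nothing else excluded — OK
C: has wheat flour, so not gluten-free; has tofu, so not soy-free — out
D: has butter, so not vegan; has rice, so not rice-free — no
E: gluten-free, no soy — OK
F: not usable as a binder; has coconut oil, so not coconut-free — reject
G: has soy, so not soy-free — out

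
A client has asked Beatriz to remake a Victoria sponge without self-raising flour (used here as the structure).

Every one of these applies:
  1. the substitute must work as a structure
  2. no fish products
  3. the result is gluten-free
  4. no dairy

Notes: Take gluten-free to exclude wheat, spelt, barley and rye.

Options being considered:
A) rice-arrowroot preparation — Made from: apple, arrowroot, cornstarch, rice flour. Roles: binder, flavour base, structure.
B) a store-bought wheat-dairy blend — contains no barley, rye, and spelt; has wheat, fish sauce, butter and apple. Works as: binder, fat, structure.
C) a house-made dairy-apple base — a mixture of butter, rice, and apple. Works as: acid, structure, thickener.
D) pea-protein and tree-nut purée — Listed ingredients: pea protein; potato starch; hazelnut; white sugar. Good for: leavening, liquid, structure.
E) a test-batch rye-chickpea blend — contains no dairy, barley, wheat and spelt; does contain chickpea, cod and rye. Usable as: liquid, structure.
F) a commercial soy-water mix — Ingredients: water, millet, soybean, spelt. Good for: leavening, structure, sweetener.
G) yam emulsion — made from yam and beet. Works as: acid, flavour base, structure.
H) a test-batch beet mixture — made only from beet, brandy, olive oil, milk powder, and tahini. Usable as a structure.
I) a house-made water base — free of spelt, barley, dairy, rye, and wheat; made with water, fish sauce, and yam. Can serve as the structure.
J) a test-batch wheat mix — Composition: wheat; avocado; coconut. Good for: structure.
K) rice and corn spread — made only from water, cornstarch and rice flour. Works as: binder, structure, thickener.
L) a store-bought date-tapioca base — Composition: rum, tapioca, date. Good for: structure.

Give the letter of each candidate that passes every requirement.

A: cornstarch and rice flour etc. — none of it excluded — OK
B: has wheat, so not gluten-free; has butter, so not dairy-free (and 1 more) — no
C: has butter, so not dairy-free — no
D: white sugar and hazelnut etc. — none of it excluded — OK
E: has rye, so not gluten-free; has cod, so not fish-free — no
F: has spelt, so not gluten-free — reject
G: all constraints satisfied — keep
H: has milk powder, so not dairy-free — reject
I: has fish sauce, so not fish-free — out
J: has wheat, so not gluten-free — no
K: only cornstarch, rice flour, and water; none excluded — keep
L: only rum, date, and tapioca; none excluded — valid

A, D, G, K, L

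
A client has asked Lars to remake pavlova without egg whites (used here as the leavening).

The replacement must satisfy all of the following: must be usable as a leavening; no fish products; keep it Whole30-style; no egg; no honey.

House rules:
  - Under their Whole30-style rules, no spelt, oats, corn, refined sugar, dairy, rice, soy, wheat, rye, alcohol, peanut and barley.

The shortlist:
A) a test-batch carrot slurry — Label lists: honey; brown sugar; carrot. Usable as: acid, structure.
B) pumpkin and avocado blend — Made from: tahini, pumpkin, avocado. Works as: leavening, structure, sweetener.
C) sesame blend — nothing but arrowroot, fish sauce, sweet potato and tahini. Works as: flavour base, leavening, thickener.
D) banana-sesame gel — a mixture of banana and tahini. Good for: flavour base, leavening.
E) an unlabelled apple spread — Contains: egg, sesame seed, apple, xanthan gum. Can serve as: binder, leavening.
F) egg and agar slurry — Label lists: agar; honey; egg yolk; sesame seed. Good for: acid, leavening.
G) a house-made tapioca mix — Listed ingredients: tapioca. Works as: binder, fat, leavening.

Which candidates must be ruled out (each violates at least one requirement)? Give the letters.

A, C, E, F

A: not usable as a leavening; has brown sugar, so not Whole30-style (and 1 more) — reject
B: works as a leavening, no honey, no egg — keep
C: has fish sauce, so not fish-free — reject
D: only tahini and banana; none excluded — keep
E: has egg, so not egg-free — reject
F: has egg yolk, so not egg-free; has honey, so not honey-free — reject
G: nothing on the exclusion list — valid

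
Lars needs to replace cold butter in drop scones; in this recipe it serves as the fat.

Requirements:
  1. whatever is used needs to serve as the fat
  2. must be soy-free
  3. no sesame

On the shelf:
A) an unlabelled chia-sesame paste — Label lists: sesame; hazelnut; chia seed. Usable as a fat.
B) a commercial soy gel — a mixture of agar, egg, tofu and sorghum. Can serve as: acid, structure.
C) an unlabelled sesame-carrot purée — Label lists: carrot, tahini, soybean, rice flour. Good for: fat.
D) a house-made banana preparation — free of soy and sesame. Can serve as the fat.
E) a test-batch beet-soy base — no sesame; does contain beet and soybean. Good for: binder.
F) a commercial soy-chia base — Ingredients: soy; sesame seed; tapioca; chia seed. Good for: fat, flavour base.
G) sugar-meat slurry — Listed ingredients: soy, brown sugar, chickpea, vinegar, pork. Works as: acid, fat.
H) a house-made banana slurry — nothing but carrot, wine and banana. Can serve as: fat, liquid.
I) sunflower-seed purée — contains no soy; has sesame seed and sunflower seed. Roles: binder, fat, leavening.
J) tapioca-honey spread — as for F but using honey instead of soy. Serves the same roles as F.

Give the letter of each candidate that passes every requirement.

D, H

A: has sesame, so not sesame-free — no
B: not usable as a fat; has tofu, so not soy-free — out
C: has tahini, so not sesame-free; has soybean, so not soy-free — out
D: every rule checks out — keep
E: not usable as a fat; has soybean, so not soy-free — no
F: has sesame seed, so not sesame-free; has soy, so not soy-free — out
G: has soy, so not soy-free — out
H: only wine, banana, and carrot; none excluded — OK
I: has sesame seed, so not sesame-free — no
J: has sesame seed, so not sesame-free — reject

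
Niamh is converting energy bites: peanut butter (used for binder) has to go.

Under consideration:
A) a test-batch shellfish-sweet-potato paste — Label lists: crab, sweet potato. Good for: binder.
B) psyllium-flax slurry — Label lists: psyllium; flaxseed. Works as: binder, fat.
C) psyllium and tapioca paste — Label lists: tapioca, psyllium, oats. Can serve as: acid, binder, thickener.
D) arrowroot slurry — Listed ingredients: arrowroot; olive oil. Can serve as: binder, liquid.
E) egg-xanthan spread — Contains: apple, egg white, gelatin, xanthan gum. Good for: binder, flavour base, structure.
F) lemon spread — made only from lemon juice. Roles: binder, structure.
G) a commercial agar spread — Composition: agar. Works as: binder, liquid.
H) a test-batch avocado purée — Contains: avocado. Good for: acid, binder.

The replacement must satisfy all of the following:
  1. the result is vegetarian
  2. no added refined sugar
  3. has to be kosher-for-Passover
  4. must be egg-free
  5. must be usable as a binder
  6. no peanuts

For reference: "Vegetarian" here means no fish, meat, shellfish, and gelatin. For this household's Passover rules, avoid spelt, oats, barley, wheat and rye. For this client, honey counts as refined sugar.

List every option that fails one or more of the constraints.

A: has crab, so not vegetarian — no
B: only flaxseed and psyllium; none excluded — OK
C: has oats, so not kosher-for-Passover — out
D: all constraints satisfied — keep
E: has gelatin, so not vegetarian; has egg white, so not egg-free — no
F: works as a binder, no-added-sugar, vegetarian — OK
G: no peanut, no egg — OK
H: only avocado; none excluded — valid

A, C, E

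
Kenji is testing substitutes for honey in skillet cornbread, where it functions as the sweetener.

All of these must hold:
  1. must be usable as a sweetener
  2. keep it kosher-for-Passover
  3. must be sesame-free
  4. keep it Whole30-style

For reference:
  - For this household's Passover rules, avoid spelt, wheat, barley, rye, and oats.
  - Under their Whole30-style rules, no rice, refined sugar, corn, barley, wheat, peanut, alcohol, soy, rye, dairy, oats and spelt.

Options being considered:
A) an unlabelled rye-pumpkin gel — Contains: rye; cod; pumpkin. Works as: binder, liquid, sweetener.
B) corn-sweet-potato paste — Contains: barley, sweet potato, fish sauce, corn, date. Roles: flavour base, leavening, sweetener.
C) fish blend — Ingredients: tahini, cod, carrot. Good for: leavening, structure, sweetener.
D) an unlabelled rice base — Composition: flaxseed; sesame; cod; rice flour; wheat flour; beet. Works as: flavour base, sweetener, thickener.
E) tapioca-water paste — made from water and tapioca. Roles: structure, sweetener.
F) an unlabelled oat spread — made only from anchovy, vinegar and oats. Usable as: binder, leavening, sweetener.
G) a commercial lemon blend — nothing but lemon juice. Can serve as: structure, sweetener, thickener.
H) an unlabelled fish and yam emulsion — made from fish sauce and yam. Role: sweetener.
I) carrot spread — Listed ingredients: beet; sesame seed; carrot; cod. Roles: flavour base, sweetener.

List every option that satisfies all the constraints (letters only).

E, G, H

A: has rye, so not kosher-for-Passover; has rye, so not Whole30-style — out
B: has barley, so not kosher-for-Passover; has barley, so not Whole30-style — reject
C: has tahini, so not sesame-free — out
D: has wheat flour, so not kosher-for-Passover; has rice flour, so not Whole30-style (and 1 more) — reject
E: every rule checks out — OK
F: has oats, so not kosher-for-Passover; has oats, so not Whole30-style — no
G: only lemon juice; none excluded — OK
H: only fish sauce and yam; none excluded — valid
I: has sesame seed, so not sesame-free — no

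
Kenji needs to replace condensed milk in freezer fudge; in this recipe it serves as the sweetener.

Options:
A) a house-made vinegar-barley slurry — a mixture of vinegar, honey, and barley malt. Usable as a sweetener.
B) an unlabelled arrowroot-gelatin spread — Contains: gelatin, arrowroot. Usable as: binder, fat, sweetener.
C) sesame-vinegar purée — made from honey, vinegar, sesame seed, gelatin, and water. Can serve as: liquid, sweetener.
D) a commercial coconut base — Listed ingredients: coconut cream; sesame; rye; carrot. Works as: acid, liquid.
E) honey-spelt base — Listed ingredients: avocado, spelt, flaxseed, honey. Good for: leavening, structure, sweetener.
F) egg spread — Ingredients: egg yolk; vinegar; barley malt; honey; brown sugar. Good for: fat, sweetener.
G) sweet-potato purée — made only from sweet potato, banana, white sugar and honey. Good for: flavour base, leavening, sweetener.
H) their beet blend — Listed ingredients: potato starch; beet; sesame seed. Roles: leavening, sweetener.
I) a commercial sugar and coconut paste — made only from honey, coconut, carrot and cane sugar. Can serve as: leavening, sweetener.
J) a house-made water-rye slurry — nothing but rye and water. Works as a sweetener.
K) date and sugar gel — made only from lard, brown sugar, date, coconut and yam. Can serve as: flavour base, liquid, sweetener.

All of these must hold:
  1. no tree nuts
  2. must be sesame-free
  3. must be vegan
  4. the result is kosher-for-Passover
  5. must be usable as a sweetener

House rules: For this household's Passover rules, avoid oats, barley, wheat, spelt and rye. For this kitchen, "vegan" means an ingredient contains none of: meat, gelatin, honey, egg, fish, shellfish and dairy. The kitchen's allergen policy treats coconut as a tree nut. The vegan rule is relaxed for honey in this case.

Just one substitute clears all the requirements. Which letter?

A: has barley malt, so not kosher-for-Passover — no
B: has gelatin, so not vegan — no
C: has gelatin, so not vegan; has sesame seed, so not sesame-free — out
D: not usable as a sweetener; has rye, so not kosher-for-Passover (and 2 more) — reject
E: has spelt, so not kosher-for-Passover — no
F: has barley malt, so not kosher-for-Passover; has egg yolk, so not vegan — no
G: honey is permitted under the vegan carve-out; nothing else excluded — keep
H: has sesame seed, so not sesame-free — out
I: has coconut, so not tree-nut-free — no
J: has rye, so not kosher-for-Passover — no
K: has lard, so not vegan; has coconut, so not tree-nut-free — reject

G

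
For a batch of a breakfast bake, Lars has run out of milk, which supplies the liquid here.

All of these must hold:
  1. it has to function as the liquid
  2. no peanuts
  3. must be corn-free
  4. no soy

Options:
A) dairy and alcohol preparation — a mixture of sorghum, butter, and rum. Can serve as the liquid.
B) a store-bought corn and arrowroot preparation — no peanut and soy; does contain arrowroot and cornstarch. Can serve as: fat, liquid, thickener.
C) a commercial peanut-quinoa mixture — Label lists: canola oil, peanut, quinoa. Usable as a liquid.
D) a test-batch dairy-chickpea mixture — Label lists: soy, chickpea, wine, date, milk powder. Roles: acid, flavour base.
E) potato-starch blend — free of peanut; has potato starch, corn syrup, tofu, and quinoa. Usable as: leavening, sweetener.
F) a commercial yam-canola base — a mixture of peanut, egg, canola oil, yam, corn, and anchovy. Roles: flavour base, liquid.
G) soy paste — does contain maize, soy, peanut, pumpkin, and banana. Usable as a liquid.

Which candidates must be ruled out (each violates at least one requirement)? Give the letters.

B, C, D, E, F, G

A: only rum, butter and sorghum; none excluded — valid
B: has cornstarch, so not corn-free — reject
C: has peanut, so not peanut-free — out
D: not usable as a liquid; has soy, so not soy-free — out
E: not usable as a liquid; has corn syrup, so not corn-free (and 1 more) — reject
F: has corn, so not corn-free; has peanut, so not peanut-free — no
G: has maize, so not corn-free; has peanut, so not peanut-free (and 1 more) — out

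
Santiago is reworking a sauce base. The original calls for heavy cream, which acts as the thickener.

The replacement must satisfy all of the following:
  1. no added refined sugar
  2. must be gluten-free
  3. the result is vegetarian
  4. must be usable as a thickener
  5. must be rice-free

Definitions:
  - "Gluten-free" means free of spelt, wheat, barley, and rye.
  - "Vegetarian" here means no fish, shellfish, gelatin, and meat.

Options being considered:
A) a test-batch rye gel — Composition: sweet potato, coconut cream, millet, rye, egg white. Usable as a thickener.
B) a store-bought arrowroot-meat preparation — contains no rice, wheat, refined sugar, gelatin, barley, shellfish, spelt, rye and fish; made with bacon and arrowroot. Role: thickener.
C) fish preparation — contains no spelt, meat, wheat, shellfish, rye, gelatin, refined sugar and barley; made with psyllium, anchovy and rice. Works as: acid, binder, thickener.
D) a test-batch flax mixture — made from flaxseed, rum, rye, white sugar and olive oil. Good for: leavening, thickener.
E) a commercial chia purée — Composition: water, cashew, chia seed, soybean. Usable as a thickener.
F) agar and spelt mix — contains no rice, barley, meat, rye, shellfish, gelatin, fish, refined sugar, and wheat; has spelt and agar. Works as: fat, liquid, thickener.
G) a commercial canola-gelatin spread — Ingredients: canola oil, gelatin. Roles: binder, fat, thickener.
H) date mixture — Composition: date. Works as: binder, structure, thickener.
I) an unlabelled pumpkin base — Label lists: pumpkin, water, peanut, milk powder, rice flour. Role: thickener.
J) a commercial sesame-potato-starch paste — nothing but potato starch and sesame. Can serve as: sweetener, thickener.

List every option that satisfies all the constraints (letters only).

A: has rye, so not gluten-free — no
B: has bacon, so not vegetarian — no
C: has anchovy, so not vegetarian; has rice, so not rice-free — out
D: has rye, so not gluten-free; has white sugar, so not no-added-sugar — reject
E: no refined sugar, gluten-free — OK
F: has spelt, so not gluten-free — no
G: has gelatin, so not vegetarian — reject
H: vegetarian, no refined sugar — OK
I: has rice flour, so not rice-free — reject
J: gluten-free, no refined sugar — valid

E, H, J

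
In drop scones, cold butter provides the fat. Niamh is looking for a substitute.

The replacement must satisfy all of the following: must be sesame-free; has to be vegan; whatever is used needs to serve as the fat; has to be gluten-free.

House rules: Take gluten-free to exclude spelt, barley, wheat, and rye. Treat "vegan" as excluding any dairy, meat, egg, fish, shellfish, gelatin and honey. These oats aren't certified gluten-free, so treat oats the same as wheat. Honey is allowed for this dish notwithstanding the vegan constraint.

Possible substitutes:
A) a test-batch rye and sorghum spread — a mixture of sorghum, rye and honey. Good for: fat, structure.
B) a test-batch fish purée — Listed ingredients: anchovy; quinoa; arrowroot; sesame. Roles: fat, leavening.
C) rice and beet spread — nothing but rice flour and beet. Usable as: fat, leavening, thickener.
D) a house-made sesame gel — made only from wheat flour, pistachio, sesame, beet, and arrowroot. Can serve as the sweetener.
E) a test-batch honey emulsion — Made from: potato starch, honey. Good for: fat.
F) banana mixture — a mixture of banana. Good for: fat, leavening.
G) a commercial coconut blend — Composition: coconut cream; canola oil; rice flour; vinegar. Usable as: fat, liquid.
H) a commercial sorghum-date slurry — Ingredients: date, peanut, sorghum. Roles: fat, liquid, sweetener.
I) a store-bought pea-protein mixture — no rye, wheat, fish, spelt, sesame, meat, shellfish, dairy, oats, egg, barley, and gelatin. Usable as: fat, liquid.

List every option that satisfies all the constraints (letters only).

A: has rye, so not gluten-free — no
B: has anchovy, so not vegan; has sesame, so not sesame-free — no
C: only rice flour and beet; none excluded — valid
D: not usable as a fat; has wheat flour, so not gluten-free (and 1 more) — out
E: honey is permitted under the vegan carve-out; nothing else excluded — OK
F: works as a fat, gluten-free, no sesame — keep
G: coconut cream and rice flour etc. — none of it excluded — OK
H: works as a fat, no sesame, vegan — valid
I: vegan, gluten-free — valid

C, E, F, G, H, I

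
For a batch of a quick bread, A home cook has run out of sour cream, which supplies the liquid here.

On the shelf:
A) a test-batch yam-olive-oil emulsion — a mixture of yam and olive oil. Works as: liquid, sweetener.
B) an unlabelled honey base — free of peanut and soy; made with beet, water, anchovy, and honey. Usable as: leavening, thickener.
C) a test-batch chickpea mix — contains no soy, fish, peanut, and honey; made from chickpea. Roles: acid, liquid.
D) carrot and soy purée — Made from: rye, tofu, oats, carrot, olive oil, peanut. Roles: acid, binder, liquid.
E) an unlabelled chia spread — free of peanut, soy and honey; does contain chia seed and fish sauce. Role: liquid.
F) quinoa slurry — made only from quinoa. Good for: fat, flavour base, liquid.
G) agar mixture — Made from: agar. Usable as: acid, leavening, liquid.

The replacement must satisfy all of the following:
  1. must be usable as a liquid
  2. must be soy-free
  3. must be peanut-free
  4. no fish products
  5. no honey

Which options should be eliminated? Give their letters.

A: all constraints satisfied — keep
B: not usable as a liquid; has honey, so not honey-free (and 1 more) — out
C: no soy, no fish — keep
D: has tofu, so not soy-free; has peanut, so not peanut-free — out
E: has fish sauce, so not fish-free — reject
F: only quinoa; none excluded — OK
G: only agar; none excluded — keep

B, D, E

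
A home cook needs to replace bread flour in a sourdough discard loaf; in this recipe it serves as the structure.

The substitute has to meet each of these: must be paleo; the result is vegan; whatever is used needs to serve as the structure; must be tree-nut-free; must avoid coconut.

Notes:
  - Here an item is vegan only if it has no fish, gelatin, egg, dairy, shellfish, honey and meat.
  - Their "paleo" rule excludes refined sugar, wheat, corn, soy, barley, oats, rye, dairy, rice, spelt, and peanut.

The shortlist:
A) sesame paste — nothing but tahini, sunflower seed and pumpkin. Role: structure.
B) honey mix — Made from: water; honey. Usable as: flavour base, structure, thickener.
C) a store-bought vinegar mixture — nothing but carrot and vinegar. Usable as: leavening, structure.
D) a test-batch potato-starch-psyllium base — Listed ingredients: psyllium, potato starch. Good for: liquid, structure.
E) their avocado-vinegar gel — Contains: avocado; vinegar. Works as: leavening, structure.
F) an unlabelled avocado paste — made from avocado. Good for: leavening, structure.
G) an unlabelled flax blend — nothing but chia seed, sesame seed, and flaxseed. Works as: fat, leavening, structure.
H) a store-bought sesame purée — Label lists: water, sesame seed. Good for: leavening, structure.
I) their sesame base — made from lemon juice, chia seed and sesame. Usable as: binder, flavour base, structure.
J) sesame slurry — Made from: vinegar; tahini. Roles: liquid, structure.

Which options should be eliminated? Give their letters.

B

A: nothing on the exclusion list — keep
B: has honey, so not vegan — no
C: only vinegar and carrot; none excluded — keep
D: all constraints satisfied — valid
E: only vinegar and avocado; none excluded — keep
F: all constraints satisfied — OK
G: only sesame seed, chia seed, and flaxseed; none excluded — valid
H: all constraints satisfied — valid
I: only sesame, lemon juice, and chia seed; none excluded — valid
J: only tahini and vinegar; none excluded — keep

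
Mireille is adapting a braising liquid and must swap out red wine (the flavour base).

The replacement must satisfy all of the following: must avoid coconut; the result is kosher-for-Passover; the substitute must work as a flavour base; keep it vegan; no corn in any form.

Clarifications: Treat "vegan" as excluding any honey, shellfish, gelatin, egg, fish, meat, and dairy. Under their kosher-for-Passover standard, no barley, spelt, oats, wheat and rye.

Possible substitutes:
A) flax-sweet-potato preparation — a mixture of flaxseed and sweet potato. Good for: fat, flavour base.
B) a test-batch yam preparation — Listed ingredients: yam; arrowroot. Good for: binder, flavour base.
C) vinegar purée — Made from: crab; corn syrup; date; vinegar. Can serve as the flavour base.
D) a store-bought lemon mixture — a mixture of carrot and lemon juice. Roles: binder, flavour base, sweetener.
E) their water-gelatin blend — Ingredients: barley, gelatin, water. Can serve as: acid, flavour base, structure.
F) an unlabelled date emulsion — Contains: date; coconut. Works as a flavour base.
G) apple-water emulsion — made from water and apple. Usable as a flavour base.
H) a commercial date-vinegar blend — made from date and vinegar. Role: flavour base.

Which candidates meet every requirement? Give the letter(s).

A: only flaxseed and sweet potato; none excluded — OK
B: all constraints satisfied — OK
C: has crab, so not vegan; has corn syrup, so not corn-free — no
D: all constraints satisfied — keep
E: has gelatin, so not vegan; has barley, so not kosher-for-Passover — out
F: has coconut, so not coconut-free — no
G: all constraints satisfied — keep
H: nothing on the exclusion list — keep

A, B, D, G, H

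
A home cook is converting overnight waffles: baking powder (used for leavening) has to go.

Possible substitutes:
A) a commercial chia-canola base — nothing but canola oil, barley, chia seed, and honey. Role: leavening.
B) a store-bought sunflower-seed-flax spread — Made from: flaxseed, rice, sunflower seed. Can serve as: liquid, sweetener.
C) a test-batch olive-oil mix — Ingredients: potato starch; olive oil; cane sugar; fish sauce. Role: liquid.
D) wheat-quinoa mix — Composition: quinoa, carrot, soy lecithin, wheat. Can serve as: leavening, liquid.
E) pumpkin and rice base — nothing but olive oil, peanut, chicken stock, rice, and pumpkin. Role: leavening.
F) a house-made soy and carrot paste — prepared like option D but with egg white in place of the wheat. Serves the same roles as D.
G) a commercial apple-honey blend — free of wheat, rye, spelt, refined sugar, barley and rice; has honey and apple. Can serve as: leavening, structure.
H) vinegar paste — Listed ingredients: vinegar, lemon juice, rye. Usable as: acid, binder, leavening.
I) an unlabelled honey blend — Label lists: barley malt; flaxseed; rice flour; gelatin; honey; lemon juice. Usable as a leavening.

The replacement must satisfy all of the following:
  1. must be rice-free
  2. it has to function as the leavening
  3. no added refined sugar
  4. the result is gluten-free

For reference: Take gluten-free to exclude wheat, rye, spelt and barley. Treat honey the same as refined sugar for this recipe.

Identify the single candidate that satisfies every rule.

F

A: has barley, so not gluten-free; has honey, so not no-added-sugar — out
B: not usable as a leavening; has rice, so not rice-free — out
C: not usable as a leavening; has cane sugar, so not no-added-sugar — out
D: has wheat, so not gluten-free — no
E: has rice, so not rice-free — out
F: works as a leavening, no-added-sugar, gluten-free — OK
G: has honey, so not no-added-sugar — out
H: has rye, so not gluten-free — no
I: has barley malt, so not gluten-free; has rice flour, so not rice-free (and 1 more) — no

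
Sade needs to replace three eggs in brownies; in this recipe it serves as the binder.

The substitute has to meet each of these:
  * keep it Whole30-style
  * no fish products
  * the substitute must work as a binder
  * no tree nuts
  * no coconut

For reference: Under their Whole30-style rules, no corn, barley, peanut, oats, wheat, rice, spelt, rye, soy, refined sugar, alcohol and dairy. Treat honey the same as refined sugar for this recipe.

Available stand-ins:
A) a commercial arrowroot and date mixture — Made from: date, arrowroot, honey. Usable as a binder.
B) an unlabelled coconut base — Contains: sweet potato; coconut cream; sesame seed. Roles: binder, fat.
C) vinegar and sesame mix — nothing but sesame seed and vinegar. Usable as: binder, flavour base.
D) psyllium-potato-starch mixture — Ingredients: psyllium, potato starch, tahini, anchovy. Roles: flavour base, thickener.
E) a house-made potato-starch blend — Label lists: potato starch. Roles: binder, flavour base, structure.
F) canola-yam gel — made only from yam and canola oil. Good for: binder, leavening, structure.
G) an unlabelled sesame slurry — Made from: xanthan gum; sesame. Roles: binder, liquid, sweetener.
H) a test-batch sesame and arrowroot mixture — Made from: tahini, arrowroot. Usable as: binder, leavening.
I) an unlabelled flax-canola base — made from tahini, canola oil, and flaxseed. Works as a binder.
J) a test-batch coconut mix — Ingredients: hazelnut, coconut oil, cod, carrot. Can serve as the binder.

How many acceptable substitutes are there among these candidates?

6

A: has honey, so not Whole30-style — reject
B: has coconut cream, so not coconut-free — no
C: all constraints satisfied — keep
D: not usable as a binder; has anchovy, so not fish-free — out
E: works as a binder, no fish, no tree nuts — OK
F: only canola oil and yam; none excluded — keep
G: no tree nuts, no fish — OK
H: only tahini and arrowroot; none excluded — OK
I: nothing on the exclusion list — OK
J: has coconut oil, so not coconut-free; has cod, so not fish-free (and 1 more) — out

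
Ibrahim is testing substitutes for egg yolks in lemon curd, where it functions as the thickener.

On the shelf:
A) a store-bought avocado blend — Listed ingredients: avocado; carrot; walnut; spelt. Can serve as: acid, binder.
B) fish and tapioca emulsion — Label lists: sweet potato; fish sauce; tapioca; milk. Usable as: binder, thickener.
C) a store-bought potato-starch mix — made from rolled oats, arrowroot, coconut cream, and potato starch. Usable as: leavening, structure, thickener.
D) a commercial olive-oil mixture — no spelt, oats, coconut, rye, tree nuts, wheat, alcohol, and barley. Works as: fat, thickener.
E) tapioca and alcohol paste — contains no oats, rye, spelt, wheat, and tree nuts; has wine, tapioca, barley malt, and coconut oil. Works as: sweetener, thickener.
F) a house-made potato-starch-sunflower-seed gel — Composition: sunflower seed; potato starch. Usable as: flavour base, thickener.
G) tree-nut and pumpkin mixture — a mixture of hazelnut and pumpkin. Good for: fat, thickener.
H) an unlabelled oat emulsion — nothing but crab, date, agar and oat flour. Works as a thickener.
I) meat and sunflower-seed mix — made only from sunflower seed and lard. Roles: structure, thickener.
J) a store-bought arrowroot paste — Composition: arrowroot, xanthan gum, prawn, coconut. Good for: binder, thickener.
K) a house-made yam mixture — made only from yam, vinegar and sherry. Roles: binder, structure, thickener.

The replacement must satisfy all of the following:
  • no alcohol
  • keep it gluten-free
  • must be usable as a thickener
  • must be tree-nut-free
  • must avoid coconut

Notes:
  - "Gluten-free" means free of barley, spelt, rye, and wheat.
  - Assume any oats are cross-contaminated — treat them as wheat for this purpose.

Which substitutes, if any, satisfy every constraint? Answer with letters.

B, D, F, I

A: not usable as a thickener; has spelt, so not gluten-free (and 1 more) — reject
B: every rule checks out — OK
C: has rolled oats, so not gluten-free; has coconut cream, so not coconut-free — no
D: no coconut, no alcohol — keep
E: has barley malt, so not gluten-free; has coconut oil, so not coconut-free (and 1 more) — out
F: only sunflower seed and potato starch; none excluded — valid
G: has hazelnut, so not tree-nut-free — out
H: has oat flour, so not gluten-free — no
I: no alcohol, no coconut — keep
J: has coconut, so not coconut-free — out
K: has sherry, so not alcohol-free — reject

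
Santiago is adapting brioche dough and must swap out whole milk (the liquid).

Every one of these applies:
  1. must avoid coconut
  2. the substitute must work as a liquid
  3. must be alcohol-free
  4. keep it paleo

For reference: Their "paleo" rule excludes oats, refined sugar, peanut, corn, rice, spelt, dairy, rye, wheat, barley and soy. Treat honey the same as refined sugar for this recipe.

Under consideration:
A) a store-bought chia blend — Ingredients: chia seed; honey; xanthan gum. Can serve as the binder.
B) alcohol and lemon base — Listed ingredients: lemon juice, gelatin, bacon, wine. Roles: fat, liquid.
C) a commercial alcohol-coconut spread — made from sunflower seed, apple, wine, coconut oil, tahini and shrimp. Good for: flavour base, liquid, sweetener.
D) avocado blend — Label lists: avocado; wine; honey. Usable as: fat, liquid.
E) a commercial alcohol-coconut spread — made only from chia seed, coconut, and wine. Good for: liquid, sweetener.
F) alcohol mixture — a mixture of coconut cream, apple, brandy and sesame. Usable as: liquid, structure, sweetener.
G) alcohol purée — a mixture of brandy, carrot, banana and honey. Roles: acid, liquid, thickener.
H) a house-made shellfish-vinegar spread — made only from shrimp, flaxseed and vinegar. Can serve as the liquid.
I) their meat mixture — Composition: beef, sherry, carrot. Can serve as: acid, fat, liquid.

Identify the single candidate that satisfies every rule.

A: not usable as a liquid; has honey, so not paleo — no
B: has wine, so not alcohol-free — out
C: has wine, so not alcohol-free; has coconut oil, so not coconut-free — no
D: has honey, so not paleo; has wine, so not alcohol-free — reject
E: has wine, so not alcohol-free; has coconut, so not coconut-free — out
F: has brandy, so not alcohol-free; has coconut cream, so not coconut-free — reject
G: has honey, so not paleo; has brandy, so not alcohol-free — no
H: only shrimp, flaxseed and vinegar; none excluded — valid
I: has sherry, so not alcohol-free — reject

H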